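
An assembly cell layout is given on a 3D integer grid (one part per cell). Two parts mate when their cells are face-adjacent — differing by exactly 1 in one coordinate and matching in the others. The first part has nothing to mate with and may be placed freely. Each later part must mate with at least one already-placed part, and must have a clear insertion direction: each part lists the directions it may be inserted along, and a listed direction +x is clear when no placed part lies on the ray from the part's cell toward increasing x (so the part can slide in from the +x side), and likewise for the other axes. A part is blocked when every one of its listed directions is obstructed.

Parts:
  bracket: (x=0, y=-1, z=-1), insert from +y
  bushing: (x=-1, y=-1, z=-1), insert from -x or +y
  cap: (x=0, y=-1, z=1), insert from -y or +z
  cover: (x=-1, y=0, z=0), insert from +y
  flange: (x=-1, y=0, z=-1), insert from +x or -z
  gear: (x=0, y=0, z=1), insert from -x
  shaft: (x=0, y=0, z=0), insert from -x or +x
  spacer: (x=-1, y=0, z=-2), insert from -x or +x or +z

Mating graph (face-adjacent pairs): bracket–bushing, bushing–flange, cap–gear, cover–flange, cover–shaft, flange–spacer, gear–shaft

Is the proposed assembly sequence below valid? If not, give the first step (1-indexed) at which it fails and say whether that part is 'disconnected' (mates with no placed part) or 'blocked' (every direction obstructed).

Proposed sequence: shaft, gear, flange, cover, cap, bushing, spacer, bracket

1. shaft@(0, 0, 0) [-x clear] — {shaft}
2. gear@(0, 0, 1) [-x clear] — {gear, shaft}
3. flange@(-1, 0, -1) — no placed neighbour ⇒ disconnected

Invalid at step 3 (disconnected)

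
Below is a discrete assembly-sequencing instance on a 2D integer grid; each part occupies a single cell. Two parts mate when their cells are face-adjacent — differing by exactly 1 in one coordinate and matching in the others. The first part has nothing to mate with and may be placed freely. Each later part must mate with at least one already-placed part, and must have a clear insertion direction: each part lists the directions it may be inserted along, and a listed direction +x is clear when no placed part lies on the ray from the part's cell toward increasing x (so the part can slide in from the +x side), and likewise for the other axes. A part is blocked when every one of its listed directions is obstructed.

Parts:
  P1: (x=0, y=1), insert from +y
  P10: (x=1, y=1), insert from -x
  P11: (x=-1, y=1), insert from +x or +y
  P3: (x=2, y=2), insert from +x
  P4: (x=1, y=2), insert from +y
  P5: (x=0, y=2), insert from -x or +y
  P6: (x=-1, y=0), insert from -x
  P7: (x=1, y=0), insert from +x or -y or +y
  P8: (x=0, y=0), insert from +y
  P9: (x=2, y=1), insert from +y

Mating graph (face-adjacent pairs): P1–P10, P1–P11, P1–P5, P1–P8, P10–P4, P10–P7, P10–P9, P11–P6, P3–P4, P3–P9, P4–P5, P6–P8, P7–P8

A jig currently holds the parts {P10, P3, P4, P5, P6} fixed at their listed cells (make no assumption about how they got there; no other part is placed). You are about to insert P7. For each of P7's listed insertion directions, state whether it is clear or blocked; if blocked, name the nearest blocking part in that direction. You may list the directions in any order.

+x: ray from P7(1, 0) has no placed part ⇒ clear
-y: ray from P7(1, 0) has no placed part ⇒ clear
+y: nearest on ray is P10@(1, 1) ⇒ blocked

+x: clear; +y: blocked by P10; -y: clear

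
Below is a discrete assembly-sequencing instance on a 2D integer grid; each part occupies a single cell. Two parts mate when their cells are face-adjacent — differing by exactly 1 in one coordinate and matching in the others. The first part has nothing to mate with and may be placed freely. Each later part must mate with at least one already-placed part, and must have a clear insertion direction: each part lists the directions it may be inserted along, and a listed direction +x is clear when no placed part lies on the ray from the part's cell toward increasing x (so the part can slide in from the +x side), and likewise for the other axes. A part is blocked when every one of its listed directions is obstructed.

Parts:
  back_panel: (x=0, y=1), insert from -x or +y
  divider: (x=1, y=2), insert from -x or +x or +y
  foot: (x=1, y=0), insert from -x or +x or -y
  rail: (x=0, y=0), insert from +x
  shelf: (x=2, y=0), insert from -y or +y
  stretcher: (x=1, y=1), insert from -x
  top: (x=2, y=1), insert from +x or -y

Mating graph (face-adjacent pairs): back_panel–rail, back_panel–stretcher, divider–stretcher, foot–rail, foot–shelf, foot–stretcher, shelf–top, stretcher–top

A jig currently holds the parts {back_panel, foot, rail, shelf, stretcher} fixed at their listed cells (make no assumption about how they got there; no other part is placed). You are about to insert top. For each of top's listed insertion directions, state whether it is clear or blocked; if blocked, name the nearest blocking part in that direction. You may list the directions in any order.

+x: clear; -y: blocked by shelf

+x: ray from top(2, 1) has no placed part ⇒ clear
-y: nearest on ray is shelf@(2, 0) ⇒ blocked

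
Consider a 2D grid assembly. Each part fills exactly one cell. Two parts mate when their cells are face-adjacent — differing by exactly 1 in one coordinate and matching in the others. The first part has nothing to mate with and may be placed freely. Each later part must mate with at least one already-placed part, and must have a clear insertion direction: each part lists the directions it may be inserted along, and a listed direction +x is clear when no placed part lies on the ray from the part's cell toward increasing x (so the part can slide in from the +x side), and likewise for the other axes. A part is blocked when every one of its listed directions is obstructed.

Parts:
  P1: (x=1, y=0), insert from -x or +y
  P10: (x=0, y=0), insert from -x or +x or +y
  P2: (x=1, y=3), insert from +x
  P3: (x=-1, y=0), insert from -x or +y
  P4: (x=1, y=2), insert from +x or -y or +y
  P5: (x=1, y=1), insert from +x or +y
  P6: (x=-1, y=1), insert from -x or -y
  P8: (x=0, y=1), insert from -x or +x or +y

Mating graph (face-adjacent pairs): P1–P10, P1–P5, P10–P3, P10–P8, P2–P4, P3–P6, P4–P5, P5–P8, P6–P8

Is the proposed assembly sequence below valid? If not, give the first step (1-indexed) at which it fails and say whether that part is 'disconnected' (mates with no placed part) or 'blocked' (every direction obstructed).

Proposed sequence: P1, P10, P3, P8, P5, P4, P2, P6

1. P1@(1, 0) [-x clear] — {P1}
2. P10@(0, 0) [-x clear] — {P1, P10}
3. P3@(-1, 0) [-x clear] — {P1, P10, P3}
4. P8@(0, 1) [-x clear] — {P1, P10, P3, P8}
5. P5@(1, 1) [+x clear] — {P1, P10, P3, P5, P8}
6. P4@(1, 2) [+x clear] — {P1, P10, P3, P4, P5, P8}
7. P2@(1, 3) [+x clear] — {P1, P10, P2, P3, P4, P5, P8}
8. P6@(-1, 1) [-x clear] — {P1, P10, P2, P3, P4, P5, P6, P8}

Valid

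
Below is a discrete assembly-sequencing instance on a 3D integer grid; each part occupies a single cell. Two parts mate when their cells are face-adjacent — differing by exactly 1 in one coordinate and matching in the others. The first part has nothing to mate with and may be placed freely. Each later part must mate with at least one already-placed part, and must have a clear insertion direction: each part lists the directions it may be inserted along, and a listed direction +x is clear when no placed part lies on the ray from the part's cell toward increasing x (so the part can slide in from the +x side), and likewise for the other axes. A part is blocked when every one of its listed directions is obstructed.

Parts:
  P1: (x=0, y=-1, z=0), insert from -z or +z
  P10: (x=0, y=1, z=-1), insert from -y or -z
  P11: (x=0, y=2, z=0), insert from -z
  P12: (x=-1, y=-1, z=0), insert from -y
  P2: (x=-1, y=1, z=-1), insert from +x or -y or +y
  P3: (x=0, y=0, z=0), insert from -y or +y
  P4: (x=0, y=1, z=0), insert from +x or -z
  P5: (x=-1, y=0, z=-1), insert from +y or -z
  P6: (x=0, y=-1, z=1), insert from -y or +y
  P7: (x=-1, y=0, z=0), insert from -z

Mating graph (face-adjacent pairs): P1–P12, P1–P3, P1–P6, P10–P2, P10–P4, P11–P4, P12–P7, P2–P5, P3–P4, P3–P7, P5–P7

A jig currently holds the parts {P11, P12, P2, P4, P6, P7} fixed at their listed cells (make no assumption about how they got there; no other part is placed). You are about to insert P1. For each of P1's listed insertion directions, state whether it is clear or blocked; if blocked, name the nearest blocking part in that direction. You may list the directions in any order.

-z: ray from P1(0, -1, 0) has no placed part ⇒ clear
+z: nearest on ray is P6@(0, -1, 1) ⇒ blocked

+z: blocked by P6; -z: clear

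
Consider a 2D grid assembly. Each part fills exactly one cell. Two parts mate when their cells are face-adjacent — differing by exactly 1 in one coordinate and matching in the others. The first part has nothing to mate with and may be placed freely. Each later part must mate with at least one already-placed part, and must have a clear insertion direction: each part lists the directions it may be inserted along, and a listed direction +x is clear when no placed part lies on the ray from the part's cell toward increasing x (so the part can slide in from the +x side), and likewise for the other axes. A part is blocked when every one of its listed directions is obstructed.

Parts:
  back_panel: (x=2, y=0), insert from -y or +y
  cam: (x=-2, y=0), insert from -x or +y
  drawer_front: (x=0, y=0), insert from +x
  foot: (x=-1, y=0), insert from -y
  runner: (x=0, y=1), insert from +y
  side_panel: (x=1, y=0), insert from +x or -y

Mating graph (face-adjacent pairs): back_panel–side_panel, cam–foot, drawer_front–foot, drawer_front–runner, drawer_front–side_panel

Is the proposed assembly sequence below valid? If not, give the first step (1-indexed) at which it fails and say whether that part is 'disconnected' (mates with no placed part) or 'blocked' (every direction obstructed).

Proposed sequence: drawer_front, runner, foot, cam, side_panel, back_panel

Valid

1. drawer_front@(0, 0) [+x clear] — {drawer_front}
2. runner@(0, 1) [+y clear] — {drawer_front, runner}
3. foot@(-1, 0) [-y clear] — {drawer_front, foot, runner}
4. cam@(-2, 0) [-x clear] — {cam, drawer_front, foot, runner}
5. side_panel@(1, 0) [+x clear] — {cam, drawer_front, foot, runner, side_panel}
6. back_panel@(2, 0) [-y clear] — {back_panel, cam, drawer_front, foot, runner, side_panel}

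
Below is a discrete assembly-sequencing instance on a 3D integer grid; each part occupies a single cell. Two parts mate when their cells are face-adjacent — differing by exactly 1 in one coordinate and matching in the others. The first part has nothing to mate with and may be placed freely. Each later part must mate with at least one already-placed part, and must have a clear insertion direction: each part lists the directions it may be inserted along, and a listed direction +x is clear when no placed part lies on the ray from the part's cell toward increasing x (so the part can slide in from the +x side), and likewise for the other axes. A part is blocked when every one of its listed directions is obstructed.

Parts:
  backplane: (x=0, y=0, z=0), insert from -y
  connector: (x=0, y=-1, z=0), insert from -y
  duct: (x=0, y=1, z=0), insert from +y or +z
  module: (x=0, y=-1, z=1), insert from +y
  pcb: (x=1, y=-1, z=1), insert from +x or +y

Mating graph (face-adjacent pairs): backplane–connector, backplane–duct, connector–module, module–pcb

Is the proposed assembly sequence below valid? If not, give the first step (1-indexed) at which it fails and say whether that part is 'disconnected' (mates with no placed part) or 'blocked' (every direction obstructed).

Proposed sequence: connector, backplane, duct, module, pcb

Invalid at step 2 (blocked)

1. connector@(0, -1, 0) [-y clear] — {connector}
2. backplane@(0, 0, 0) — -y all obstructed ⇒ blocked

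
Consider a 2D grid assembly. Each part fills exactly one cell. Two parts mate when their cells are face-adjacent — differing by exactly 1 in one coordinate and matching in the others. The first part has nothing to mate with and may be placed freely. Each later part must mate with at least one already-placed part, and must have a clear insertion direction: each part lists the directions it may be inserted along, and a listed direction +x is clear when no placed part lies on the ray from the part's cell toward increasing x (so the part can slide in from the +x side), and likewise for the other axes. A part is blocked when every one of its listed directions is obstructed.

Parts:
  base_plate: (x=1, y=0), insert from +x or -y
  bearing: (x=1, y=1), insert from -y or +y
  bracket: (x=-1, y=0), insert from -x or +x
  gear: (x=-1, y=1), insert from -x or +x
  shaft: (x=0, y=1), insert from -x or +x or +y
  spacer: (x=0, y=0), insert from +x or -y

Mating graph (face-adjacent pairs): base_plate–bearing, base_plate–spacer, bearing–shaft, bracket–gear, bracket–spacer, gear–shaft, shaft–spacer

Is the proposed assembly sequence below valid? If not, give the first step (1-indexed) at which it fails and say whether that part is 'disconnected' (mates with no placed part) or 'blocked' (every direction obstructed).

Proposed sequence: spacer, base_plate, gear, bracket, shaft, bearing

Invalid at step 3 (disconnected)

1. spacer@(0, 0) [+x clear] — {spacer}
2. base_plate@(1, 0) [+x clear] — {base_plate, spacer}
3. gear@(-1, 1) — no placed neighbour ⇒ disconnected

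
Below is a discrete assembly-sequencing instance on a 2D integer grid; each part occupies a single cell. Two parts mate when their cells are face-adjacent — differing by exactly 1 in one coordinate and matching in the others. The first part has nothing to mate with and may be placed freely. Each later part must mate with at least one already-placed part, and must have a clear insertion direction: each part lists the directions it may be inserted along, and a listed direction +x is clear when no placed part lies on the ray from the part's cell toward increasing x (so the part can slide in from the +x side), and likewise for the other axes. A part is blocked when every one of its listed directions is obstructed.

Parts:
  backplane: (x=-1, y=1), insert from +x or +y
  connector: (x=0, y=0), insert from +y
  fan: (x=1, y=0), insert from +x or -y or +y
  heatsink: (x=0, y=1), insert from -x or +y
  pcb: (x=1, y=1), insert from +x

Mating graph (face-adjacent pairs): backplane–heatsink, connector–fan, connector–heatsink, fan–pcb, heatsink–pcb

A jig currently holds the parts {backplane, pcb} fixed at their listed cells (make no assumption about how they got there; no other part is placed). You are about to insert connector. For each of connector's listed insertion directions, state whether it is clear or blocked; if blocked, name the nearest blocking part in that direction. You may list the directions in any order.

+y: clear

+y: ray from connector(0, 0) has no placed part ⇒ clear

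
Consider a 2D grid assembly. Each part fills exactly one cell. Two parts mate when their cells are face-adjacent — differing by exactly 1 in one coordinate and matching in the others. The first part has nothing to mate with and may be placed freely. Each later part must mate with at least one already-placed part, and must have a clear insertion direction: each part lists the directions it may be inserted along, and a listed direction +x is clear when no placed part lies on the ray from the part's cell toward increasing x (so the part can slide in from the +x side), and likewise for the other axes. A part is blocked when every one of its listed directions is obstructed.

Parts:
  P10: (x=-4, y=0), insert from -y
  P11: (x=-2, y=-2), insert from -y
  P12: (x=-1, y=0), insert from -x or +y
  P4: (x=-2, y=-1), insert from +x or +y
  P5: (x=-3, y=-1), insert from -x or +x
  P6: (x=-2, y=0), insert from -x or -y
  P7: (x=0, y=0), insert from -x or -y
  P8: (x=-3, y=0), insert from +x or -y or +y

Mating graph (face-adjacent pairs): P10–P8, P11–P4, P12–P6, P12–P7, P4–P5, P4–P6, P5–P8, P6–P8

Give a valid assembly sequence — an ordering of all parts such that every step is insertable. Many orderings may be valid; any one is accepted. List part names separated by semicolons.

P10; P8; P6; P4; P11; P12; P7; P5

1. P10@(-4, 0) [-y clear] — {P10}
2. P8@(-3, 0) [+x clear] — {P10, P8}
3. P6@(-2, 0) [-y clear] — {P10, P6, P8}
4. P4@(-2, -1) [+x clear] — {P10, P4, P6, P8}
5. P11@(-2, -2) [-y clear] — {P10, P11, P4, P6, P8}
6. P12@(-1, 0) [+y clear] — {P10, P11, P12, P4, P6, P8}
7. P7@(0, 0) [-y clear] — {P10, P11, P12, P4, P6, P7, P8}
8. P5@(-3, -1) [-x clear] — {P10, P11, P12, P4, P5, P6, P7, P8}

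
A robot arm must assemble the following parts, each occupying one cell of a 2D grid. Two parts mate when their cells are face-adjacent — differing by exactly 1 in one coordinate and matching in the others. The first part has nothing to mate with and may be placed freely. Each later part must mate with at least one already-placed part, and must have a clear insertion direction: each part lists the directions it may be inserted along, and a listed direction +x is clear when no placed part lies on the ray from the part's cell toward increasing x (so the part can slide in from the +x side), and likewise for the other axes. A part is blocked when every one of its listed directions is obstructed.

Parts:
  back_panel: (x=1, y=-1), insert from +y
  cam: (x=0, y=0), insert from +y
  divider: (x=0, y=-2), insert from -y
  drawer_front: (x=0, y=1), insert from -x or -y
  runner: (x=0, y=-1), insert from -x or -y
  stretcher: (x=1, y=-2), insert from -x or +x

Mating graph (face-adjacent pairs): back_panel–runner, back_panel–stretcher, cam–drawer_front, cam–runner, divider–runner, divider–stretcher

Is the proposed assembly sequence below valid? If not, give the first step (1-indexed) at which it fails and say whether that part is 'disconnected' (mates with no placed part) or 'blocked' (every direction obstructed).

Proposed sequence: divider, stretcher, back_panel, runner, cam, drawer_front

1. divider@(0, -2) [-y clear] — {divider}
2. stretcher@(1, -2) [+x clear] — {divider, stretcher}
3. back_panel@(1, -1) [+y clear] — {back_panel, divider, stretcher}
4. runner@(0, -1) [-x clear] — {back_panel, divider, runner, stretcher}
5. cam@(0, 0) [+y clear] — {back_panel, cam, divider, runner, stretcher}
6. drawer_front@(0, 1) [-x clear] — {back_panel, cam, divider, drawer_front, runner, stretcher}

Valid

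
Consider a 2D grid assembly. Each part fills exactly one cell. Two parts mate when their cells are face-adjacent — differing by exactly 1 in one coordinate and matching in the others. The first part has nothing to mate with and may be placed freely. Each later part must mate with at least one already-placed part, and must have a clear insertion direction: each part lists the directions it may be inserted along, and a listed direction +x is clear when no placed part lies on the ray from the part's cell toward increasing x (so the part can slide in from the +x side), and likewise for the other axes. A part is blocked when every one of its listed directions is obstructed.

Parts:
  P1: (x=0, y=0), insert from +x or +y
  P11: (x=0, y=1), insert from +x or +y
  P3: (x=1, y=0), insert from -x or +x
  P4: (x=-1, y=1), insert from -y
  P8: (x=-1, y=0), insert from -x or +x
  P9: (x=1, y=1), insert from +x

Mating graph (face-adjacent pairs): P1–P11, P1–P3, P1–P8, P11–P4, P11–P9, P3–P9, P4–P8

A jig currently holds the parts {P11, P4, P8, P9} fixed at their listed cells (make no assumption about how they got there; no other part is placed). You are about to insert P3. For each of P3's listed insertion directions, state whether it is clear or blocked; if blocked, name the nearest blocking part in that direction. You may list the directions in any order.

+x: clear; -x: blocked by P8

-x: nearest on ray is P8@(-1, 0) ⇒ blocked
+x: ray from P3(1, 0) has no placed part ⇒ clear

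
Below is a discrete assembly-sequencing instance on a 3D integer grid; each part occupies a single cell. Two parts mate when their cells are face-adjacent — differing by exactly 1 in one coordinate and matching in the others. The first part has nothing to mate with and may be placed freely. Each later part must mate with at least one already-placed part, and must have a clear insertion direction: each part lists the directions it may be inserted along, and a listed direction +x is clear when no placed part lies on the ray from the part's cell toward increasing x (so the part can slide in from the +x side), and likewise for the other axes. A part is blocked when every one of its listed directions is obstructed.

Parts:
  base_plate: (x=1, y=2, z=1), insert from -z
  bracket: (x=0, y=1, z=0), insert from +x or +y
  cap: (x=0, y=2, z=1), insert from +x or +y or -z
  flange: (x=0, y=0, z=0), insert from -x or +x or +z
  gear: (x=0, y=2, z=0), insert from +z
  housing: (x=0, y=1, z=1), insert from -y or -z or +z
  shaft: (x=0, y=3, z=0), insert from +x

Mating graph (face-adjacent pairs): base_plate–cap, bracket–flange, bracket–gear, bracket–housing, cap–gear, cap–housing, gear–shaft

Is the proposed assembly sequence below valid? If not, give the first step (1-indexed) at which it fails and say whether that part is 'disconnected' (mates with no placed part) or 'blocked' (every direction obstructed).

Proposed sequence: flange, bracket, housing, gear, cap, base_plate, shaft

1. flange@(0, 0, 0) [-x clear] — {flange}
2. bracket@(0, 1, 0) [+x clear] — {bracket, flange}
3. housing@(0, 1, 1) [-y clear] — {bracket, flange, housing}
4. gear@(0, 2, 0) [+z clear] — {bracket, flange, gear, housing}
5. cap@(0, 2, 1) [+x clear] — {bracket, cap, flange, gear, housing}
6. base_plate@(1, 2, 1) [-z clear] — {base_plate, bracket, cap, flange, gear, housing}
7. shaft@(0, 3, 0) [+x clear] — {base_plate, bracket, cap, flange, gear, housing, shaft}

Valid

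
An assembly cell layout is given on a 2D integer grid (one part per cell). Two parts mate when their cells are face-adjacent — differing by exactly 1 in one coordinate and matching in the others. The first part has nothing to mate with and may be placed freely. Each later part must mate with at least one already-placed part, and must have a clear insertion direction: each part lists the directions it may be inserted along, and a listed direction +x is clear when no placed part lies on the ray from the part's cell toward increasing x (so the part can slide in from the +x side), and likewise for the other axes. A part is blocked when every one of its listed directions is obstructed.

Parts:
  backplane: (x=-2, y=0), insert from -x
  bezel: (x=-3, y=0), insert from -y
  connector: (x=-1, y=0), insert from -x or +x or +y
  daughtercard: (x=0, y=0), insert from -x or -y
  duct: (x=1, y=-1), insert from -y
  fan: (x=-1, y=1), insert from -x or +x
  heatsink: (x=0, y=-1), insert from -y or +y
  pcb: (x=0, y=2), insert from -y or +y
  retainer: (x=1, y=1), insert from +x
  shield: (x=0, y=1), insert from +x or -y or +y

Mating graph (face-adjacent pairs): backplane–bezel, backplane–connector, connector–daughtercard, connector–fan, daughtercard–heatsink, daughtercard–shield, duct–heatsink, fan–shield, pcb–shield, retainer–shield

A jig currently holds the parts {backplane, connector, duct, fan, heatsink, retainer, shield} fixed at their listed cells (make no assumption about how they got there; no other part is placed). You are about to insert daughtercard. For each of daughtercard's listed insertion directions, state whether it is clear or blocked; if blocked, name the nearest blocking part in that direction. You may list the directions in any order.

-x: blocked by connector; -y: blocked by heatsink

-x: nearest on ray is connector@(-1, 0) ⇒ blocked
-y: nearest on ray is heatsink@(0, -1) ⇒ blocked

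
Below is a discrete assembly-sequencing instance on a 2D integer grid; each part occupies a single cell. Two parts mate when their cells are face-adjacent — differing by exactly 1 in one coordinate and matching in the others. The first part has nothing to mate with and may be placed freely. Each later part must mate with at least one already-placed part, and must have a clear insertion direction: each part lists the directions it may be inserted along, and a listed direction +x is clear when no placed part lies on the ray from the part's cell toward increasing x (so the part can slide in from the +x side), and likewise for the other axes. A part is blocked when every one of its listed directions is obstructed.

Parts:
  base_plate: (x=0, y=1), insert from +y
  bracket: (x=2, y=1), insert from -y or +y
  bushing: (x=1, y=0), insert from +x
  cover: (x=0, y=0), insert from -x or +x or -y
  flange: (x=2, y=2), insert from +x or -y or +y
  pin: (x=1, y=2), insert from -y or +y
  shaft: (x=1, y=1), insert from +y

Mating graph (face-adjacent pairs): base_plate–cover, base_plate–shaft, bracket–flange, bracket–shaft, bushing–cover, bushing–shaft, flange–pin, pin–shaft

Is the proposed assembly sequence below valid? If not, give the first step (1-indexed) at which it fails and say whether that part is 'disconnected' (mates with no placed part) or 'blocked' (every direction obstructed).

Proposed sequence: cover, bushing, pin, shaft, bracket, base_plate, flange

1. cover@(0, 0) [-x clear] — {cover}
2. bushing@(1, 0) [+x clear] — {bushing, cover}
3. pin@(1, 2) — no placed neighbour ⇒ disconnected

Invalid at step 3 (disconnected)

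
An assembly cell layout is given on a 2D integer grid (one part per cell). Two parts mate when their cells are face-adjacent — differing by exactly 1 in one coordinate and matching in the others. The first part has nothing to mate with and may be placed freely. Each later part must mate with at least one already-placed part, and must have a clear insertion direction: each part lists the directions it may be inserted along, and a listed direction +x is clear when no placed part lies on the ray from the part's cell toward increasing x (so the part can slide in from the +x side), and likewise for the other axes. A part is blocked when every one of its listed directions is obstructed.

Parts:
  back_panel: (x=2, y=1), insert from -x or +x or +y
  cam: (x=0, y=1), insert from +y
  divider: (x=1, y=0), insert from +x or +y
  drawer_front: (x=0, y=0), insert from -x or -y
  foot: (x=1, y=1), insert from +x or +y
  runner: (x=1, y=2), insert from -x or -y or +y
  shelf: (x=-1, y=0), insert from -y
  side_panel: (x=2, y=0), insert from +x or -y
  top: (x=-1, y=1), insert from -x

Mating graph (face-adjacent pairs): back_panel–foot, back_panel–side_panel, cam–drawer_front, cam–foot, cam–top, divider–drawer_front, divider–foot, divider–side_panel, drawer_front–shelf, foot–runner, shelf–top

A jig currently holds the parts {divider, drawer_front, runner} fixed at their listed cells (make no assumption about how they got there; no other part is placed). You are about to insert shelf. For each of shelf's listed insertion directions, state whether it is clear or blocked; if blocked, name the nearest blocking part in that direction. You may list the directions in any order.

-y: ray from shelf(-1, 0) has no placed part ⇒ clear

-y: clear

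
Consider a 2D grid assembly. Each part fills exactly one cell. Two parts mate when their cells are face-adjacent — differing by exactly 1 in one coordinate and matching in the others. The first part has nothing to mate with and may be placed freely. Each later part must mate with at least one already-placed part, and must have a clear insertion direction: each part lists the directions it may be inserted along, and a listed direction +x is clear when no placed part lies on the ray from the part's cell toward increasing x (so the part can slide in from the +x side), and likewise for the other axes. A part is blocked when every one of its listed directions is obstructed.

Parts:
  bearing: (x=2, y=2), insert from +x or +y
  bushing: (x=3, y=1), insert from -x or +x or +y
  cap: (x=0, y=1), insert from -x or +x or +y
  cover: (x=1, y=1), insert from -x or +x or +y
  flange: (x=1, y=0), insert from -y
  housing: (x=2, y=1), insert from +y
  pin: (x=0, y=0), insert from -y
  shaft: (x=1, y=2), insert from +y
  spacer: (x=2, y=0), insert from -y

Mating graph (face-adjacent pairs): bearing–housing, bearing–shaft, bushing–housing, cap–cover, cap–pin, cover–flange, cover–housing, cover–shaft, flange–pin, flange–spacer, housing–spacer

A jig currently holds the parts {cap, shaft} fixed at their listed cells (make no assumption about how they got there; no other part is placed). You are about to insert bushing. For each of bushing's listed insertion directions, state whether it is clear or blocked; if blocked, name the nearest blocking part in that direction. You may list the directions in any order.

-x: nearest on ray is cap@(0, 1) ⇒ blocked
+x: ray from bushing(3, 1) has no placed part ⇒ clear
+y: ray from bushing(3, 1) has no placed part ⇒ clear

+x: clear; +y: clear; -x: blocked by cap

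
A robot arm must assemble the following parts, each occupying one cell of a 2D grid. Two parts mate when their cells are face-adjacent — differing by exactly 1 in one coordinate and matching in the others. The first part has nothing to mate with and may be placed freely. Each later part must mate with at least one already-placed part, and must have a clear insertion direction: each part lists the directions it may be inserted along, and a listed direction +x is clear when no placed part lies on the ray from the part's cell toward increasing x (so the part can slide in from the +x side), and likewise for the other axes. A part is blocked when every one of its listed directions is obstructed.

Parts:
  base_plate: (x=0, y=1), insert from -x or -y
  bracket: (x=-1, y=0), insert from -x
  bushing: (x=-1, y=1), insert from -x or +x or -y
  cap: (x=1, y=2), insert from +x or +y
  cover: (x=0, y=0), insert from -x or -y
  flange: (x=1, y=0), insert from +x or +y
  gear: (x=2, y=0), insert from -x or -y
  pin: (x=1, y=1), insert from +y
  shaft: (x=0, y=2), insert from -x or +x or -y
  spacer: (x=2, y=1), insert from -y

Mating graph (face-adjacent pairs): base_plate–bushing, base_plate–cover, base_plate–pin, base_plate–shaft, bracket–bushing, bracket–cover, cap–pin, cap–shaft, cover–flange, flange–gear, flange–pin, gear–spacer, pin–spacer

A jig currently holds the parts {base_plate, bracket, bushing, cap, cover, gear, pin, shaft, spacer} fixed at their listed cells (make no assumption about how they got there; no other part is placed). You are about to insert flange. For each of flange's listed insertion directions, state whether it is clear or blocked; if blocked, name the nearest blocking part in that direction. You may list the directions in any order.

+x: nearest on ray is gear@(2, 0) ⇒ blocked
+y: nearest on ray is pin@(1, 1) ⇒ blocked

+x: blocked by gear; +y: blocked by pin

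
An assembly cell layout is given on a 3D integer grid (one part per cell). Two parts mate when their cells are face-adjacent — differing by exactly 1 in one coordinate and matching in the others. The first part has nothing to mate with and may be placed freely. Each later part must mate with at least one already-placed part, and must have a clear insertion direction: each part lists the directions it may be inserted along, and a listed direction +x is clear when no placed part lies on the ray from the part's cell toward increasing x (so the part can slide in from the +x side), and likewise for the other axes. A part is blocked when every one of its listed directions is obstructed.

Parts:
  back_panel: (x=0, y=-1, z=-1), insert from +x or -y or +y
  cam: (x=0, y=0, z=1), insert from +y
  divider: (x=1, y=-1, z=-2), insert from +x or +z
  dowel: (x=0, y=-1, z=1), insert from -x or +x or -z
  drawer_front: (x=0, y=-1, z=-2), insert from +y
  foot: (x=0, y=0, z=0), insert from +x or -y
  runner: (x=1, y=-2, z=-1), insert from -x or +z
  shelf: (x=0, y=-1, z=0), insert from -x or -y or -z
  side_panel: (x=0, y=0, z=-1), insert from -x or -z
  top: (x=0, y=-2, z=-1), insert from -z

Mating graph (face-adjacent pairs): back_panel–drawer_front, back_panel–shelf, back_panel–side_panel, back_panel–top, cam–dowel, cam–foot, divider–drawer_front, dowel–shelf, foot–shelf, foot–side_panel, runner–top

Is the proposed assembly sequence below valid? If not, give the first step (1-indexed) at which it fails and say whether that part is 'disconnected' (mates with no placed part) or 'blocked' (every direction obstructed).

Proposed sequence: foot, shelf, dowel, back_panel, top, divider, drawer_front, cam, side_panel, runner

1. foot@(0, 0, 0) [+x clear] — {foot}
2. shelf@(0, -1, 0) [-x clear] — {foot, shelf}
3. dowel@(0, -1, 1) [-x clear] — {dowel, foot, shelf}
4. back_panel@(0, -1, -1) [+x clear] — {back_panel, dowel, foot, shelf}
5. top@(0, -2, -1) [-z clear] — {back_panel, dowel, foot, shelf, top}
6. divider@(1, -1, -2) — no placed neighbour ⇒ disconnected

Invalid at step 6 (disconnected)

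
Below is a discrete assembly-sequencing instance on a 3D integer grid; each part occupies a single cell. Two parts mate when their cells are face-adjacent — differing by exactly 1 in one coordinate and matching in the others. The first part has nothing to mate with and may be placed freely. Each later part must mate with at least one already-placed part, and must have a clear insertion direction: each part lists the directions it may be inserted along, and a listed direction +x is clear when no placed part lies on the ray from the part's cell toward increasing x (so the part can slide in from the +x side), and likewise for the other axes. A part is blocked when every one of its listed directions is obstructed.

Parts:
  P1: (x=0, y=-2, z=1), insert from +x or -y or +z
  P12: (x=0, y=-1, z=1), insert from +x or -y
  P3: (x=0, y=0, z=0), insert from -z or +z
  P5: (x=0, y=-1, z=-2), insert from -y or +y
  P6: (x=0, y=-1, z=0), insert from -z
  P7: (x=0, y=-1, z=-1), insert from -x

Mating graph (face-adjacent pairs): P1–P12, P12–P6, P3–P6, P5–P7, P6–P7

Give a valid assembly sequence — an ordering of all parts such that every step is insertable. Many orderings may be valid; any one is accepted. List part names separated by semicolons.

1. P6@(0, -1, 0) [-z clear] — {P6}
2. P7@(0, -1, -1) [-x clear] — {P6, P7}
3. P5@(0, -1, -2) [-y clear] — {P5, P6, P7}
4. P3@(0, 0, 0) [-z clear] — {P3, P5, P6, P7}
5. P12@(0, -1, 1) [+x clear] — {P12, P3, P5, P6, P7}
6. P1@(0, -2, 1) [+x clear] — {P1, P12, P3, P5, P6, P7}

P6; P7; P5; P3; P12; P1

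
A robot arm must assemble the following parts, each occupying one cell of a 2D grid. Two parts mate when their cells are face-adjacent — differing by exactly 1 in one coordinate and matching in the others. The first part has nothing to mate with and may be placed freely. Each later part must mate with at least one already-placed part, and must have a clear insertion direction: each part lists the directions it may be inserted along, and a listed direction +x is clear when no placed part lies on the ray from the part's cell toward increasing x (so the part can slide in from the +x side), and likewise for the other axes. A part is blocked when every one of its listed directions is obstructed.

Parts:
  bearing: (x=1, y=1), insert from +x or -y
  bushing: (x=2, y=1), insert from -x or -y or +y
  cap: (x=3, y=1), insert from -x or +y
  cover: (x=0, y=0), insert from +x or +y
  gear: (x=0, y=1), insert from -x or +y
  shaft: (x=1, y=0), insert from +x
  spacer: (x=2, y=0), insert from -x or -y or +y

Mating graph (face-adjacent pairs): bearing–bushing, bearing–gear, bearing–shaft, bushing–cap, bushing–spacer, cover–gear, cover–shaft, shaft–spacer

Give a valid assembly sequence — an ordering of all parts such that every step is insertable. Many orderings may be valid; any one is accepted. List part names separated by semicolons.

bearing; shaft; cover; spacer; bushing; cap; gear

1. bearing@(1, 1) [+x clear] — {bearing}
2. shaft@(1, 0) [+x clear] — {bearing, shaft}
3. cover@(0, 0) [+y clear] — {bearing, cover, shaft}
4. spacer@(2, 0) [-y clear] — {bearing, cover, shaft, spacer}
5. bushing@(2, 1) [+y clear] — {bearing, bushing, cover, shaft, spacer}
6. cap@(3, 1) [+y clear] — {bearing, bushing, cap, cover, shaft, spacer}
7. gear@(0, 1) [-x clear] — {bearing, bushing, cap, cover, gear, shaft, spacer}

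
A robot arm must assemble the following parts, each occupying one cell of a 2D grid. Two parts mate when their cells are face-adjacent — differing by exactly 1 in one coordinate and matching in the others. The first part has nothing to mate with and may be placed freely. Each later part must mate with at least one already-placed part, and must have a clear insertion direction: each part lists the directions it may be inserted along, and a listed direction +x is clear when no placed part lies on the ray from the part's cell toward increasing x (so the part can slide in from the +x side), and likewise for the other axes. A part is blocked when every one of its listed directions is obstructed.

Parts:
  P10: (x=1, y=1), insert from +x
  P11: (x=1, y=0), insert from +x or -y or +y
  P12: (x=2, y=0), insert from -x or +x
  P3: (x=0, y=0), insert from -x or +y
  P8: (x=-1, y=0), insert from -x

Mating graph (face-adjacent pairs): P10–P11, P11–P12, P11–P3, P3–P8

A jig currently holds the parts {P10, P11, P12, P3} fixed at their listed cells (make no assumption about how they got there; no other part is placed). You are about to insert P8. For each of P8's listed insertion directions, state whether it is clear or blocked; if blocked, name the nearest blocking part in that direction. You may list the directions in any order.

-x: ray from P8(-1, 0) has no placed part ⇒ clear

-x: clear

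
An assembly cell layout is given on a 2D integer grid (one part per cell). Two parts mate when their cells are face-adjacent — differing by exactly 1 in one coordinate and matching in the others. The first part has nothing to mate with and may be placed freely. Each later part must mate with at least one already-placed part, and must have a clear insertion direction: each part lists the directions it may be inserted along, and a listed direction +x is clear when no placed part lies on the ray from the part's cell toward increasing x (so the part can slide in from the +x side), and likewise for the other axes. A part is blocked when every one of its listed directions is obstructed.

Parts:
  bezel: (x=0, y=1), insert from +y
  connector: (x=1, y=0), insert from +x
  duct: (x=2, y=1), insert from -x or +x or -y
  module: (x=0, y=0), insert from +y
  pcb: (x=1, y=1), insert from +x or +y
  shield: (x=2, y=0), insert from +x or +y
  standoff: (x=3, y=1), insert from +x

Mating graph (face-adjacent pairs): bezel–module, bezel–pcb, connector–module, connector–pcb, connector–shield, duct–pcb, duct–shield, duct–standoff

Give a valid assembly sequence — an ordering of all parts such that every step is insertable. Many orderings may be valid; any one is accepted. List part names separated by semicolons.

1. module@(0, 0) [+y clear] — {module}
2. bezel@(0, 1) [+y clear] — {bezel, module}
3. connector@(1, 0) [+x clear] — {bezel, connector, module}
4. shield@(2, 0) [+x clear] — {bezel, connector, module, shield}
5. duct@(2, 1) [+x clear] — {bezel, connector, duct, module, shield}
6. standoff@(3, 1) [+x clear] — {bezel, connector, duct, module, shield, standoff}
7. pcb@(1, 1) [+y clear] — {bezel, connector, duct, module, pcb, shield, standoff}

module; bezel; connector; shield; duct; standoff; pcb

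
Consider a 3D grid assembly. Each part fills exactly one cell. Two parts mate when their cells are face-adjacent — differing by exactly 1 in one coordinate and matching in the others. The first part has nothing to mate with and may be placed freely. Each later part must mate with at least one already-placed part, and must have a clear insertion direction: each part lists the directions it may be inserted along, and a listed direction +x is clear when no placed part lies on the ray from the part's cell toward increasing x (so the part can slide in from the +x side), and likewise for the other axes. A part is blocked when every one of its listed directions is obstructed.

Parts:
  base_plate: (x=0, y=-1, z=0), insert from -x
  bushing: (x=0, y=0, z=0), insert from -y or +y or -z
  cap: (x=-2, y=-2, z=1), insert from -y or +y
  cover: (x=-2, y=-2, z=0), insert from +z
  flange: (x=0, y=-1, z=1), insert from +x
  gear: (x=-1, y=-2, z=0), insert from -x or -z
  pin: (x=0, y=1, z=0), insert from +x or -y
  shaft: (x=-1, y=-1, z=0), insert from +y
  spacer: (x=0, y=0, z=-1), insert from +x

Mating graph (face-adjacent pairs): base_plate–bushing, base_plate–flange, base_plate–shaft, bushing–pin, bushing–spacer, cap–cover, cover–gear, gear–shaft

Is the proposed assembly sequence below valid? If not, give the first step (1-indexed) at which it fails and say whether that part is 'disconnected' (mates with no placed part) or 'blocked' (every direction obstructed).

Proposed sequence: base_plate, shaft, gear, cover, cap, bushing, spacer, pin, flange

1. base_plate@(0, -1, 0) [-x clear] — {base_plate}
2. shaft@(-1, -1, 0) [+y clear] — {base_plate, shaft}
3. gear@(-1, -2, 0) [-x clear] — {base_plate, gear, shaft}
4. cover@(-2, -2, 0) [+z clear] — {base_plate, cover, gear, shaft}
5. cap@(-2, -2, 1) [-y clear] — {base_plate, cap, cover, gear, shaft}
6. bushing@(0, 0, 0) [+y clear] — {base_plate, bushing, cap, cover, gear, shaft}
7. spacer@(0, 0, -1) [+x clear] — {base_plate, bushing, cap, cover, gear, shaft, spacer}
8. pin@(0, 1, 0) [+x clear] — {base_plate, bushing, cap, cover, gear, pin, shaft, spacer}
9. flange@(0, -1, 1) [+x clear] — {base_plate, bushing, cap, cover, flange, gear, pin, shaft, spacer}

Valid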